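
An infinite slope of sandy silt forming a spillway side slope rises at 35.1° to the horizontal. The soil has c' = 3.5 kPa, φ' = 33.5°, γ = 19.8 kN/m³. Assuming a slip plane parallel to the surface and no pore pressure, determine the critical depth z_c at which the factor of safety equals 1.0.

z_c = 6.45 m

Setting FS = 1.00 in FS = [c' + γz cos²β tanφ'] / [γz sinβ cosβ] and solving for z:
z = c' / [γ cosβ (FS·sinβ − cosβ·tanφ')]
  = 3.5 / [19.8·cos35.1°·(1.00·sin35.1° − cos35.1°·tan33.5°)]
  = 3.5 / [19.8·0.8181·(1.00·0.5750 − 0.8181·0.6619)]
  = 3.5 / 0.5424 = 6.453 m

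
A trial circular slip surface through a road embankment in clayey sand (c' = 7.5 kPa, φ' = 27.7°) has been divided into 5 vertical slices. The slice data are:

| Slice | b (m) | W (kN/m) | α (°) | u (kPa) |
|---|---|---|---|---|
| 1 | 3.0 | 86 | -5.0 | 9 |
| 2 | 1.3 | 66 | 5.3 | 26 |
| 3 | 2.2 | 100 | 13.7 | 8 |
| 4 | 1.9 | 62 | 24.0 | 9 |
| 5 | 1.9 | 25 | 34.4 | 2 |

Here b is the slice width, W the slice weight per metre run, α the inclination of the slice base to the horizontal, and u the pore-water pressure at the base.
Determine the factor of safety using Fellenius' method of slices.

Ordinary method of slices: FS = Σ[c'·Δl_i + (W_i cosα_i − u_i·Δl_i)·tanφ'] / Σ W_i sinα_i, with Δl_i = b_i / cosα_i.
Slice 1: Δl = 3.0/cos(-5.0°) = 3.011 m; N'_1 = 86·cos(-5.0°) − 9·3.011 = 58.6; c'Δl = 22.59; W sinα = -7.5
Slice 2: Δl = 1.3/cos5.3° = 1.306 m; N'_2 = 66·cos5.3° − 26·1.306 = 31.8; c'Δl = 9.79; W sinα = 6.1
Slice 3: Δl = 2.2/cos13.7° = 2.264 m; N'_3 = 100·cos13.7° − 8·2.264 = 79.0; c'Δl = 16.98; W sinα = 23.7
Slice 4: Δl = 1.9/cos24.0° = 2.080 m; N'_4 = 62·cos24.0° − 9·2.080 = 37.9; c'Δl = 15.60; W sinα = 25.2
Slice 5: Δl = 1.9/cos34.4° = 2.303 m; N'_5 = 25·cos34.4° − 2·2.303 = 16.0; c'Δl = 17.27; W sinα = 14.1
Σc'Δl = 82.2 kN/m; ΣN' = 223.3 kN/m; ΣW sinα = 61.6 kN/m
Resisting = 82.2 + 223.3·tan27.7° = 82.2 + 117.2 = 199.5 kN/m
FS = 199.5 / 61.6 = 3.237

FS = 3.24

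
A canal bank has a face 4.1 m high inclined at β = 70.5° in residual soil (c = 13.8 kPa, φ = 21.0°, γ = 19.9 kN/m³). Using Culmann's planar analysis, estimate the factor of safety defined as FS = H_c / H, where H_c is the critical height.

H_c = (4c/γ) · sinβ cosφ / [1 − cos(β − φ)]
    = (4·13.8/19.9) · sin70.5°·cos21.0° / [1 − cos49.5°]
    = 2.774 · 0.8800 / 0.3506 = 6.96 m
FS = H_c / H = 6.96 / 4.1 = 1.698

FS = 1.70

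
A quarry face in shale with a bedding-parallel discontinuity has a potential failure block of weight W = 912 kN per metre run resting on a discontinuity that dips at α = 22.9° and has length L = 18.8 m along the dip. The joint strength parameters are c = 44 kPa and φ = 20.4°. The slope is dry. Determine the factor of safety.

Resolving the block weight along and normal to the plane and applying the Mohr–Coulomb strength on the joint:
N' = W cosα = 912·cos22.9° = 840.1 kN/m
Driving force T = W sinα = 912·sin22.9° = 354.9 kN/m
Resisting force R = c·L + N'·tanφ = 44·18.8 + 840.1·tan20.4° = 827.2 + 312.4 = 1139.6 kN/m
FS = R / T = 1139.6 / 354.9 = 3.211

FS = 3.21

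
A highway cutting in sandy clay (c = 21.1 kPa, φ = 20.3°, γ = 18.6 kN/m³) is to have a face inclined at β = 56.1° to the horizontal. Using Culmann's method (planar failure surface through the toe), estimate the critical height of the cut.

Culmann's analysis gives the critical failure plane at α_cr = (β + φ)/2 = (56.1 + 20.3)/2 = 38.2°, and the critical height
H_c = (4c/γ) · sinβ cosφ / [1 − cos(β − φ)]
    = (4·21.1/18.6) · sin56.1°·cos20.3° / [1 − cos(35.8°)]
    = 4.538 · 0.8300·0.9379 / [1 − 0.8111]
    = 4.538 · 0.7785 / 0.1889
    = 18.70 m

H_c = 18.70 m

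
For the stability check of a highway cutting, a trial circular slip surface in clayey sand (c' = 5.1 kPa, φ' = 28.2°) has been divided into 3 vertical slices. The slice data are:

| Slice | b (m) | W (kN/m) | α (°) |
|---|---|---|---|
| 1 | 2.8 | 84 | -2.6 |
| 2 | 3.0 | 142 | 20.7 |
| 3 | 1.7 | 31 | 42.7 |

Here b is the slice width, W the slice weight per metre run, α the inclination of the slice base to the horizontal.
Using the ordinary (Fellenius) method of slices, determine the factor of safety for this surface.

FS = 2.54

Ordinary method of slices: FS = Σ[c'·Δl_i + (W_i cosα_i)·tanφ'] / Σ W_i sinα_i, with Δl_i = b_i / cosα_i.
Slice 1: Δl = 2.8/cos(-2.6°) = 2.803 m; N'_1 = 84·cos(-2.6°) = 83.9; c'Δl = 14.29; W sinα = -3.8
Slice 2: Δl = 3.0/cos20.7° = 3.207 m; N'_2 = 142·cos20.7° = 132.8; c'Δl = 16.36; W sinα = 50.2
Slice 3: Δl = 1.7/cos42.7° = 2.313 m; N'_3 = 31·cos42.7° = 22.8; c'Δl = 11.80; W sinα = 21.0
Σc'Δl = 42.4 kN/m; ΣN' = 239.5 kN/m; ΣW sinα = 67.4 kN/m
Resisting = 42.4 + 239.5·tan28.2° = 42.4 + 128.4 = 170.9 kN/m
FS = 170.9 / 67.4 = 2.535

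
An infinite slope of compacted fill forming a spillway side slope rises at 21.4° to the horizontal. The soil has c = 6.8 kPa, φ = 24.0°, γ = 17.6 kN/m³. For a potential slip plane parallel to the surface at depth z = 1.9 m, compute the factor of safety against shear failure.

FS = 1.73

For an infinite slope with a slip plane parallel to the surface (no pore pressure): FS = [c + γz cos²β tanφ] / [γz sinβ cosβ].
γz = 17.6·1.9 = 33.44 kN/m²
Numerator = 6.8 + 33.44·cos²21.4°·tan24.0° = 6.8 + 33.44·0.8669·0.4452 = 19.706 kPa
Denominator = 33.44·sin21.4°·cos21.4° = 33.44·0.3649·0.9311 = 11.360 kPa
FS = 19.706 / 11.360 = 1.735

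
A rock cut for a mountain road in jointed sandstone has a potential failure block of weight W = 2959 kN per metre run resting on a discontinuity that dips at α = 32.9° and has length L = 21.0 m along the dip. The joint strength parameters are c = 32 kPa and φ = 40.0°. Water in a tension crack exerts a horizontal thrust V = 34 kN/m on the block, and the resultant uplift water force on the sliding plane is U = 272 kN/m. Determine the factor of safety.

FS = 1.54

Resolving the block weight along and normal to the plane and applying the Mohr–Coulomb strength on the joint:
N' = W cosα − U − V sinα = 2959·cos32.9° − 272 − 34·sin32.9° = 2194.0 kN/m
Driving force T = W sinα + V cosα = 2959·sin32.9° + 34·cos32.9° = 1635.8 kN/m
Resisting force R = c·L + N'·tanφ = 32·21.0 + 2194.0·tan40.0° = 672.0 + 1841.0 = 2513.0 kN/m
FS = R / T = 2513.0 / 1635.8 = 1.536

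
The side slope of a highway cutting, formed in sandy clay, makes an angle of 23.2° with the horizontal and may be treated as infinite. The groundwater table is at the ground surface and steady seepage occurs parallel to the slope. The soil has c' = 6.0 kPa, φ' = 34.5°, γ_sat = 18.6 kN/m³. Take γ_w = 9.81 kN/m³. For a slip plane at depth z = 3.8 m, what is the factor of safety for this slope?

With seepage parallel to the slope and the water table at the surface, the effective normal stress on the slip plane uses the buoyant unit weight γ' = γ_sat − γ_w while the driving shear stress uses γ_sat:
FS = [c' + γ' z cos²β tanφ'] / [γ_sat z sinβ cosβ]
γ' = 18.6 − 9.81 = 8.79 kN/m³
Numerator = 6.0 + 8.79·3.8·cos²23.2°·tan34.5° = 6.0 + 8.79·3.8·0.8448·0.6873 = 25.394 kPa
Denominator = 18.6·3.8·sin23.2°·cos23.2° = 18.6·3.8·0.3939·0.9191 = 25.592 kPa
FS = 25.394 / 25.592 = 0.992

FS = 0.99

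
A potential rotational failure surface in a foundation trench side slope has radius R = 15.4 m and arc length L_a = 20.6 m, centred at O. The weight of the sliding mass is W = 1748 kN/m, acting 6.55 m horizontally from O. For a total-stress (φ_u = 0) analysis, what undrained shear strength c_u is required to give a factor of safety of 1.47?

FS = c_u·L_a·R / (W·d), so c_u = FS·W·d / (L_a·R).
c_u = 1.47·1748·6.55 / (20.60·15.4) = 16830.6 / 317.24 = 53.05 kPa

c_u = 53.1 kPa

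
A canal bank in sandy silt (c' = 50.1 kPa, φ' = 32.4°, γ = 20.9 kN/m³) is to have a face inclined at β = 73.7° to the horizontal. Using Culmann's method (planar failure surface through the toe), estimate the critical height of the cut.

Culmann's analysis gives the critical failure plane at α_cr = (β + φ')/2 = (73.7 + 32.4)/2 = 53.0°, and the critical height
H_c = (4c'/γ) · sinβ cosφ' / [1 − cos(β − φ')]
    = (4·50.1/20.9) · sin73.7°·cos32.4° / [1 − cos(41.3°)]
    = 9.589 · 0.9598·0.8443 / [1 − 0.7513]
    = 9.589 · 0.8104 / 0.2487
    = 31.24 m

H_c = 31.24 m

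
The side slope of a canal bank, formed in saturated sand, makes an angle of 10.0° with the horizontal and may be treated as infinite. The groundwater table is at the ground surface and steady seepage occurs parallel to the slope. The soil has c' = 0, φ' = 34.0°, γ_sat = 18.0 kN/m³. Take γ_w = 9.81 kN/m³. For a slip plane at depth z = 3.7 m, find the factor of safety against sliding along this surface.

With seepage parallel to the slope and the water table at the surface, the effective normal stress on the slip plane uses the buoyant unit weight γ' = γ_sat − γ_w while the driving shear stress uses γ_sat:
FS = [c' + γ' z cos²β tanφ'] / [γ_sat z sinβ cosβ]
(For c' = 0 this reduces to FS = (γ'/γ_sat)·tanφ'/tanβ.)
γ' = 18.0 − 9.81 = 8.19 kN/m³
Numerator = 0.0 + 8.19·3.7·cos²10.0°·tan34.0° = 0.0 + 8.19·3.7·0.9698·0.6745 = 19.823 kPa
Denominator = 18.0·3.7·sin10.0°·cos10.0° = 18.0·3.7·0.1736·0.9848 = 11.389 kPa
FS = 19.823 / 11.389 = 1.741

FS = 1.74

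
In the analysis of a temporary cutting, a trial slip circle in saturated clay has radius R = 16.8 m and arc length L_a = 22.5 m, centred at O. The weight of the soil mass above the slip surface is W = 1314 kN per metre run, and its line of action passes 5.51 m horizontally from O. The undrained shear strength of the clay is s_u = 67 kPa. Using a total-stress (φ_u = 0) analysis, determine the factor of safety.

FS = 3.50

Taking moments about the centre O, the resisting moment is provided by the undrained shear strength acting along the arc:
M_R = s_u·L_a·R = 67·22.50·16.8 = 25326.0 kN·m/m
M_D = W·d = 1314·5.51 = 7240.1 kN·m/m
FS = M_R / M_D = 25326.0 / 7240.1 = 3.498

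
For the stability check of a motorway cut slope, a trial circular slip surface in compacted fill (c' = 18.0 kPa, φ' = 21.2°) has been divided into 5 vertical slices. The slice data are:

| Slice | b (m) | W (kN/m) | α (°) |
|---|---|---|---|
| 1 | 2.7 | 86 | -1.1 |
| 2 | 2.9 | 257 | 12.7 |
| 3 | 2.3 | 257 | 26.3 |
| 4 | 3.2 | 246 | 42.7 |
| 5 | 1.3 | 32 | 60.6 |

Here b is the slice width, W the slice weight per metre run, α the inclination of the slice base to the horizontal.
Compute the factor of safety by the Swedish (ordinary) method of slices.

Ordinary method of slices: FS = Σ[c'·Δl_i + (W_i cosα_i)·tanφ'] / Σ W_i sinα_i, with Δl_i = b_i / cosα_i.
Slice 1: Δl = 2.7/cos(-1.1°) = 2.700 m; N'_1 = 86·cos(-1.1°) = 86.0; c'Δl = 48.61; W sinα = -1.7
Slice 2: Δl = 2.9/cos12.7° = 2.973 m; N'_2 = 257·cos12.7° = 250.7; c'Δl = 53.51; W sinα = 56.5
Slice 3: Δl = 2.3/cos26.3° = 2.566 m; N'_3 = 257·cos26.3° = 230.4; c'Δl = 46.18; W sinα = 113.9
Slice 4: Δl = 3.2/cos42.7° = 4.354 m; N'_4 = 246·cos42.7° = 180.8; c'Δl = 78.38; W sinα = 166.8
Slice 5: Δl = 1.3/cos60.6° = 2.648 m; N'_5 = 32·cos60.6° = 15.7; c'Δl = 47.67; W sinα = 27.9
Σc'Δl = 274.3 kN/m; ΣN' = 763.6 kN/m; ΣW sinα = 363.4 kN/m
Resisting = 274.3 + 763.6·tan21.2° = 274.3 + 296.2 = 570.5 kN/m
FS = 570.5 / 363.4 = 1.570

FS = 1.57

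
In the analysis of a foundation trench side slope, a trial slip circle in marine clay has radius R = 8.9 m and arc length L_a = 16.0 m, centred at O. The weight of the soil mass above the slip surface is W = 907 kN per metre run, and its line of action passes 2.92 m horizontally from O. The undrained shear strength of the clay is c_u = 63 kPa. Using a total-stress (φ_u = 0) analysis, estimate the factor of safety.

Taking moments about the centre O, the resisting moment is provided by the undrained shear strength acting along the arc:
M_R = c_u·L_a·R = 63·16.00·8.9 = 8971.2 kN·m/m
M_D = W·d = 907·2.92 = 2648.4 kN·m/m
FS = M_R / M_D = 8971.2 / 2648.4 = 3.387

FS = 3.39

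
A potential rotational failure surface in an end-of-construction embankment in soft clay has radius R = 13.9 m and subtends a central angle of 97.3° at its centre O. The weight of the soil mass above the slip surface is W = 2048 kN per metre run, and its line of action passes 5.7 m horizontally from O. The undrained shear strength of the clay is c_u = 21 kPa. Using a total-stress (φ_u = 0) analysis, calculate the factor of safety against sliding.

FS = 0.59

Taking moments about the centre O, the resisting moment is provided by the undrained shear strength acting along the arc:
Arc length L_a = R·θ = 13.9·(97.3°·π/180) = 13.9·1.6982 = 23.61 m
M_R = c_u·L_a·R = 21·23.61·13.9 = 6890.3 kN·m/m
M_D = W·d = 2048·5.7 = 11673.6 kN·m/m
FS = M_R / M_D = 6890.3 / 11673.6 = 0.590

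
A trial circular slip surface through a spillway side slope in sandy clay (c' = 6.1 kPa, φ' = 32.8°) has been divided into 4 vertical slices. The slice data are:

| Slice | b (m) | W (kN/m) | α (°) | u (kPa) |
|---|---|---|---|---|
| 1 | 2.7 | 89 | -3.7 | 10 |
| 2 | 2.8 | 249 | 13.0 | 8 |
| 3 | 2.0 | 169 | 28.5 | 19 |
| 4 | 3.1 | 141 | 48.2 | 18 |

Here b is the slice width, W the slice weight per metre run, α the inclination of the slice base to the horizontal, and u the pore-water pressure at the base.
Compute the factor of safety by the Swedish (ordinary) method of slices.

FS = 1.41

Ordinary method of slices: FS = Σ[c'·Δl_i + (W_i cosα_i − u_i·Δl_i)·tanφ'] / Σ W_i sinα_i, with Δl_i = b_i / cosα_i.
Slice 1: Δl = 2.7/cos(-3.7°) = 2.706 m; N'_1 = 89·cos(-3.7°) − 10·2.706 = 61.8; c'Δl = 16.50; W sinα = -5.7
Slice 2: Δl = 2.8/cos13.0° = 2.874 m; N'_2 = 249·cos13.0° − 8·2.874 = 219.6; c'Δl = 17.53; W sinα = 56.0
Slice 3: Δl = 2.0/cos28.5° = 2.276 m; N'_3 = 169·cos28.5° − 19·2.276 = 105.3; c'Δl = 13.88; W sinα = 80.6
Slice 4: Δl = 3.1/cos48.2° = 4.651 m; N'_4 = 141·cos48.2° − 18·4.651 = 10.3; c'Δl = 28.37; W sinα = 105.1
Σc'Δl = 76.3 kN/m; ΣN' = 396.9 kN/m; ΣW sinα = 236.0 kN/m
Resisting = 76.3 + 396.9·tan32.8° = 76.3 + 255.8 = 332.1 kN/m
FS = 332.1 / 236.0 = 1.407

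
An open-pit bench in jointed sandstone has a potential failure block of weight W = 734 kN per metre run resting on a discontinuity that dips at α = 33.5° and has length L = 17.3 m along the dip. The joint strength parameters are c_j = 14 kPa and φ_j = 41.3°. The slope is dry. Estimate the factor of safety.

FS = 1.93

Resolving the block weight along and normal to the plane and applying the Mohr–Coulomb strength on the joint:
N' = W cosα = 734·cos33.5° = 612.1 kN/m
Driving force T = W sinα = 734·sin33.5° = 405.1 kN/m
Resisting force R = c_j·L + N'·tanφ_j = 14·17.3 + 612.1·tan41.3° = 242.2 + 537.7 = 779.9 kN/m
FS = R / T = 779.9 / 405.1 = 1.925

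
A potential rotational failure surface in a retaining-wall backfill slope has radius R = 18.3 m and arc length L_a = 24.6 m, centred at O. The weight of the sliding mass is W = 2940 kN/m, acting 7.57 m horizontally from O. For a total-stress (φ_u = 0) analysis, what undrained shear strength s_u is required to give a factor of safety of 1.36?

s_u = 67.2 kPa

FS = s_u·L_a·R / (W·d), so s_u = FS·W·d / (L_a·R).
s_u = 1.36·2940·7.57 / (24.60·18.3) = 30267.9 / 450.18 = 67.24 kPa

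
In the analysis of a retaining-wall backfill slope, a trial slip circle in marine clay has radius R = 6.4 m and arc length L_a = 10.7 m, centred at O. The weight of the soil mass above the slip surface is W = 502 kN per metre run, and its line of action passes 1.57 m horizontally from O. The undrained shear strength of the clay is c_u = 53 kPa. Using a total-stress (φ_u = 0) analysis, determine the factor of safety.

Taking moments about the centre O, the resisting moment is provided by the undrained shear strength acting along the arc:
M_R = c_u·L_a·R = 53·10.70·6.4 = 3629.4 kN·m/m
M_D = W·d = 502·1.57 = 788.1 kN·m/m
FS = M_R / M_D = 3629.4 / 788.1 = 4.605

FS = 4.61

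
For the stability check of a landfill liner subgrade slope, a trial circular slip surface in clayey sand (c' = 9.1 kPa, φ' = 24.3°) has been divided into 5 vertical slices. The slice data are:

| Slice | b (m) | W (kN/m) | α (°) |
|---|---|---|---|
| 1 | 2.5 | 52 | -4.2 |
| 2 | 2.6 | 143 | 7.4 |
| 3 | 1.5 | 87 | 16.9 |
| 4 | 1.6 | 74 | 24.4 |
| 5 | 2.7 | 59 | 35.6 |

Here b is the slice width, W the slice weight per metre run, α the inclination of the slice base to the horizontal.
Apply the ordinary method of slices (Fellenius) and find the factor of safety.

Ordinary method of slices: FS = Σ[c'·Δl_i + (W_i cosα_i)·tanφ'] / Σ W_i sinα_i, with Δl_i = b_i / cosα_i.
Slice 1: Δl = 2.5/cos(-4.2°) = 2.507 m; N'_1 = 52·cos(-4.2°) = 51.9; c'Δl = 22.81; W sinα = -3.8
Slice 2: Δl = 2.6/cos7.4° = 2.622 m; N'_2 = 143·cos7.4° = 141.8; c'Δl = 23.86; W sinα = 18.4
Slice 3: Δl = 1.5/cos16.9° = 1.568 m; N'_3 = 87·cos16.9° = 83.2; c'Δl = 14.27; W sinα = 25.3
Slice 4: Δl = 1.6/cos24.4° = 1.757 m; N'_4 = 74·cos24.4° = 67.4; c'Δl = 15.99; W sinα = 30.6
Slice 5: Δl = 2.7/cos35.6° = 3.321 m; N'_5 = 59·cos35.6° = 48.0; c'Δl = 30.22; W sinα = 34.3
Σc'Δl = 107.1 kN/m; ΣN' = 392.3 kN/m; ΣW sinα = 104.8 kN/m
Resisting = 107.1 + 392.3·tan24.3° = 107.1 + 177.1 = 284.3 kN/m
FS = 284.3 / 104.8 = 2.712

FS = 2.71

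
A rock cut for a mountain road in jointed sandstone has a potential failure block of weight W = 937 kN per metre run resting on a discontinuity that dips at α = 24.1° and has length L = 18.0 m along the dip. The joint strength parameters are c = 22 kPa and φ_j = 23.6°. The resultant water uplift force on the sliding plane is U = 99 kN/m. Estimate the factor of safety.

FS = 1.90

Resolving the block weight along and normal to the plane and applying the Mohr–Coulomb strength on the joint:
N' = W cosα − U = 937·cos24.1° − 99 = 756.3 kN/m
Driving force T = W sinα = 937·sin24.1° = 382.6 kN/m
Resisting force R = c·L + N'·tanφ_j = 22·18.0 + 756.3·tan23.6° = 396.0 + 330.4 = 726.4 kN/m
FS = R / T = 726.4 / 382.6 = 1.899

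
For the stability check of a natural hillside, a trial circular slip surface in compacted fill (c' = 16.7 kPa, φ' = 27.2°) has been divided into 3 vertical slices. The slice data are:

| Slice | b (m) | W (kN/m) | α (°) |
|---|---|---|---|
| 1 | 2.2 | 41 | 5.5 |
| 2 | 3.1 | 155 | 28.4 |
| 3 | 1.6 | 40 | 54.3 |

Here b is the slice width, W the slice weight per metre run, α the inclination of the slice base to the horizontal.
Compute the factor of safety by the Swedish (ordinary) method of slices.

FS = 2.22

Ordinary method of slices: FS = Σ[c'·Δl_i + (W_i cosα_i)·tanφ'] / Σ W_i sinα_i, with Δl_i = b_i / cosα_i.
Slice 1: Δl = 2.2/cos5.5° = 2.210 m; N'_1 = 41·cos5.5° = 40.8; c'Δl = 36.91; W sinα = 3.9
Slice 2: Δl = 3.1/cos28.4° = 3.524 m; N'_2 = 155·cos28.4° = 136.3; c'Δl = 58.85; W sinα = 73.7
Slice 3: Δl = 1.6/cos54.3° = 2.742 m; N'_3 = 40·cos54.3° = 23.3; c'Δl = 45.79; W sinα = 32.5
Σc'Δl = 141.6 kN/m; ΣN' = 200.5 kN/m; ΣW sinα = 110.1 kN/m
Resisting = 141.6 + 200.5·tan27.2° = 141.6 + 103.0 = 244.6 kN/m
FS = 244.6 / 110.1 = 2.221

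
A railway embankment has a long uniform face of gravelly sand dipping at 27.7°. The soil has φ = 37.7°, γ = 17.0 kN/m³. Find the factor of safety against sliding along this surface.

For a dry cohesionless infinite slope the factor of safety is FS = tanφ / tanβ.
FS = tan37.7° / tan27.7° = 0.7729 / 0.5250 = 1.472

FS = 1.47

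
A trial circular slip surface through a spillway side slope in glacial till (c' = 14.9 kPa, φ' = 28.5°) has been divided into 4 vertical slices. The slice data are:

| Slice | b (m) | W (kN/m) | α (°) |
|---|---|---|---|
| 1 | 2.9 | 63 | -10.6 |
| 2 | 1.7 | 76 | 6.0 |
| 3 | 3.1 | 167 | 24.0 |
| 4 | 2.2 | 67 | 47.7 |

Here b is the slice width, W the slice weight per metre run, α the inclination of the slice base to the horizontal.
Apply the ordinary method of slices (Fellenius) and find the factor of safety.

FS = 3.08

Ordinary method of slices: FS = Σ[c'·Δl_i + (W_i cosα_i)·tanφ'] / Σ W_i sinα_i, with Δl_i = b_i / cosα_i.
Slice 1: Δl = 2.9/cos(-10.6°) = 2.950 m; N'_1 = 63·cos(-10.6°) = 61.9; c'Δl = 43.96; W sinα = -11.6
Slice 2: Δl = 1.7/cos6.0° = 1.709 m; N'_2 = 76·cos6.0° = 75.6; c'Δl = 25.47; W sinα = 7.9
Slice 3: Δl = 3.1/cos24.0° = 3.393 m; N'_3 = 167·cos24.0° = 152.6; c'Δl = 50.56; W sinα = 67.9
Slice 4: Δl = 2.2/cos47.7° = 3.269 m; N'_4 = 67·cos47.7° = 45.1; c'Δl = 48.71; W sinα = 49.6
Σc'Δl = 168.7 kN/m; ΣN' = 335.2 kN/m; ΣW sinα = 113.8 kN/m
Resisting = 168.7 + 335.2·tan28.5° = 168.7 + 182.0 = 350.7 kN/m
FS = 350.7 / 113.8 = 3.081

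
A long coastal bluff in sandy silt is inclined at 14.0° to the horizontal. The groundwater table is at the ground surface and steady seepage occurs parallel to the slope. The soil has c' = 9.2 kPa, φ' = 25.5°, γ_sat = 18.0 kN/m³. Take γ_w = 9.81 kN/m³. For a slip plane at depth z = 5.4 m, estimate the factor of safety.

FS = 1.27

With seepage parallel to the slope and the water table at the surface, the effective normal stress on the slip plane uses the buoyant unit weight γ' = γ_sat − γ_w while the driving shear stress uses γ_sat:
FS = [c' + γ' z cos²β tanφ'] / [γ_sat z sinβ cosβ]
γ' = 18.0 − 9.81 = 8.19 kN/m³
Numerator = 9.2 + 8.19·5.4·cos²14.0°·tan25.5° = 9.2 + 8.19·5.4·0.9415·0.4770 = 29.060 kPa
Denominator = 18.0·5.4·sin14.0°·cos14.0° = 18.0·5.4·0.2419·0.9703 = 22.816 kPa
FS = 29.060 / 22.816 = 1.274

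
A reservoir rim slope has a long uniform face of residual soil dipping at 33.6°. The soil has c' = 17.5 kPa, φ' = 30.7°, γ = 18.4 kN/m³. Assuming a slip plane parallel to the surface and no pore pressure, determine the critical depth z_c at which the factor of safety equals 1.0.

Setting FS = 1.00 in FS = [c' + γz cos²β tanφ'] / [γz sinβ cosβ] and solving for z:
z = c' / [γ cosβ (FS·sinβ − cosβ·tanφ')]
  = 17.5 / [18.4·cos33.6°·(1.00·sin33.6° − cos33.6°·tan30.7°)]
  = 17.5 / [18.4·0.8329·(1.00·0.5534 − 0.8329·0.5938)]
  = 17.5 / 0.9018 = 19.407 m

z_c = 19.41 m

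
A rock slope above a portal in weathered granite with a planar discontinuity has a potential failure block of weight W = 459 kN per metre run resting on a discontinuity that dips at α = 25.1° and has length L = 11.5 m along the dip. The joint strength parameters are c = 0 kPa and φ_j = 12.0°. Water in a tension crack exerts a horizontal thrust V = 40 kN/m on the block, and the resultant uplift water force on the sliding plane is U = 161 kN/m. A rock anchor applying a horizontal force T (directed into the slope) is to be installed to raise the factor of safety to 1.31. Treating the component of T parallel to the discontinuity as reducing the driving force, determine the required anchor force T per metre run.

Resolving forces along and normal to the sliding plane, with the horizontal anchor force T adding T·sinα to the effective normal force and T·cosα acting up the plane against the driving force:
FS = [cL + (W cosα − U − V sinα + T sinα) tanφ_j] / [W sinα + V cosα − T cosα]
Without the anchor: N' = 237.7 kN/m, driving T_d = 230.9 kN/m, resisting R = 0·11.5 + 237.7·tan12.0° = 50.5 kN/m, FS = 0.22.
Setting FS = 1.31 and solving for T:
1.31·(230.9 − T cos25.1°) = 50.5 + T sin25.1°·tan12.0°
T·(sin25.1°·tan12.0° + 1.31·cos25.1°) = 1.31·230.9 − 50.5
T·(0.4242·0.2126 + 1.31·0.9056) = 302.5 − 50.5 = 252.0
T·1.2765 = 252.0
T = 197.4 kN/m

T = 197 kN/m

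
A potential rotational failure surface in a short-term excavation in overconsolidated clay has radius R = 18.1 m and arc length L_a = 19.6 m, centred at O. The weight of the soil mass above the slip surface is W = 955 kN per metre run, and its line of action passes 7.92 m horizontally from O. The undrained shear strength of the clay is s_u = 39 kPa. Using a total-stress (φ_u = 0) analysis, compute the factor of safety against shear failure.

FS = 1.83

Taking moments about the centre O, the resisting moment is provided by the undrained shear strength acting along the arc:
M_R = s_u·L_a·R = 39·19.60·18.1 = 13835.6 kN·m/m
M_D = W·d = 955·7.92 = 7563.6 kN·m/m
FS = M_R / M_D = 13835.6 / 7563.6 = 1.829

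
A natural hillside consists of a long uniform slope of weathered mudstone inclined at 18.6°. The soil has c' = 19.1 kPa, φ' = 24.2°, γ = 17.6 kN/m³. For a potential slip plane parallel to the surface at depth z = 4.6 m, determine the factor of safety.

FS = 2.12

For an infinite slope with a slip plane parallel to the surface (no pore pressure): FS = [c' + γz cos²β tanφ'] / [γz sinβ cosβ].
γz = 17.6·4.6 = 80.96 kN/m²
Numerator = 19.1 + 80.96·cos²18.6°·tan24.2° = 19.1 + 80.96·0.8983·0.4494 = 51.783 kPa
Denominator = 80.96·sin18.6°·cos18.6° = 80.96·0.3190·0.9478 = 24.474 kPa
FS = 51.783 / 24.474 = 2.116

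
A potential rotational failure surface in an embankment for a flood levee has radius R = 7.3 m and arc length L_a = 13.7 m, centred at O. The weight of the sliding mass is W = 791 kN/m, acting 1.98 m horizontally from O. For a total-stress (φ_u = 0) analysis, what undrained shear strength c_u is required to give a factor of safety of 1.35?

c_u = 21.1 kPa

FS = c_u·L_a·R / (W·d), so c_u = FS·W·d / (L_a·R).
c_u = 1.35·791·1.98 / (13.70·7.3) = 2114.3 / 100.01 = 21.14 kPa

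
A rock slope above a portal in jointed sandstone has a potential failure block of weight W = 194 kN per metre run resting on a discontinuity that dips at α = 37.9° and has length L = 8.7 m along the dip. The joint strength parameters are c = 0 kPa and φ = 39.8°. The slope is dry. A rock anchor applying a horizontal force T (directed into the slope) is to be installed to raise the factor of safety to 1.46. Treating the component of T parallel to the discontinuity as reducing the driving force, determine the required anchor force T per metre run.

T = 28 kN/m

Resolving forces along and normal to the sliding plane, with the horizontal anchor force T adding T·sinα to the effective normal force and T·cosα acting up the plane against the driving force:
FS = [cL + (W cosα + T sinα) tanφ] / [W sinα − T cosα]
Without the anchor: N' = 153.1 kN/m, driving T_d = 119.2 kN/m, resisting R = 0·8.7 + 153.1·tan39.8° = 127.5 kN/m, FS = 1.07.
Setting FS = 1.46 and solving for T:
1.46·(119.2 − T cos37.9°) = 127.5 + T sin37.9°·tan39.8°
T·(sin37.9°·tan39.8° + 1.46·cos37.9°) = 1.46·119.2 − 127.5
T·(0.6143·0.8332 + 1.46·0.7891) = 174.0 − 127.5 = 46.4
T·1.6639 = 46.4
T = 27.9 kN/m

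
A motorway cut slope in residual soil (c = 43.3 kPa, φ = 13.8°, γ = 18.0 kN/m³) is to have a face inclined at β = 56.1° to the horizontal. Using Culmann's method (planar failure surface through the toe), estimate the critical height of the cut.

H_c = 29.79 m

Culmann's analysis gives the critical failure plane at α_cr = (β + φ)/2 = (56.1 + 13.8)/2 = 35.0°, and the critical height
H_c = (4c/γ) · sinβ cosφ / [1 − cos(β − φ)]
    = (4·43.3/18.0) · sin56.1°·cos13.8° / [1 − cos(42.3°)]
    = 9.622 · 0.8300·0.9711 / [1 − 0.7396]
    = 9.622 · 0.8061 / 0.2604
    = 29.79 m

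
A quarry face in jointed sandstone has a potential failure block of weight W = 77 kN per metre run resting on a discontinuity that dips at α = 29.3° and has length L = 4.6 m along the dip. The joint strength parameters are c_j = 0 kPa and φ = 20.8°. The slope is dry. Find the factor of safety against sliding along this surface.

FS = 0.68

Resolving the block weight along and normal to the plane and applying the Mohr–Coulomb strength on the joint:
N' = W cosα = 77·cos29.3° = 67.1 kN/m
Driving force T = W sinα = 77·sin29.3° = 37.7 kN/m
Resisting force R = c_j·L + N'·tanφ = 0·4.6 + 67.1·tan20.8° = 0.0 + 25.5 = 25.5 kN/m
FS = R / T = 25.5 / 37.7 = 0.677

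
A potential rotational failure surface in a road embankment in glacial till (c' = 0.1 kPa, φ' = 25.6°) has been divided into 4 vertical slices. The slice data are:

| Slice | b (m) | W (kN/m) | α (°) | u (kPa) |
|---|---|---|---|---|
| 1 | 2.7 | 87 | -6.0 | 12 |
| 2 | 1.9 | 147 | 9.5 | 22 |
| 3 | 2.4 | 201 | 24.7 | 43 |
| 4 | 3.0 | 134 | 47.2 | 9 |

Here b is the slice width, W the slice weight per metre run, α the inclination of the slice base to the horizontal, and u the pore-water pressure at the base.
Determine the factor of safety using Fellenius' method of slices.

Ordinary method of slices: FS = Σ[c'·Δl_i + (W_i cosα_i − u_i·Δl_i)·tanφ'] / Σ W_i sinα_i, with Δl_i = b_i / cosα_i.
Slice 1: Δl = 2.7/cos(-6.0°) = 2.715 m; N'_1 = 87·cos(-6.0°) − 12·2.715 = 53.9; c'Δl = 0.27; W sinα = -9.1
Slice 2: Δl = 1.9/cos9.5° = 1.926 m; N'_2 = 147·cos9.5° − 22·1.926 = 102.6; c'Δl = 0.19; W sinα = 24.3
Slice 3: Δl = 2.4/cos24.7° = 2.642 m; N'_3 = 201·cos24.7° − 43·2.642 = 69.0; c'Δl = 0.26; W sinα = 84.0
Slice 4: Δl = 3.0/cos47.2° = 4.415 m; N'_4 = 134·cos47.2° − 9·4.415 = 51.3; c'Δl = 0.44; W sinα = 98.3
Σc'Δl = 1.2 kN/m; ΣN' = 276.9 kN/m; ΣW sinα = 197.5 kN/m
Resisting = 1.2 + 276.9·tan25.6° = 1.2 + 132.7 = 133.8 kN/m
FS = 133.8 / 197.5 = 0.678

FS = 0.68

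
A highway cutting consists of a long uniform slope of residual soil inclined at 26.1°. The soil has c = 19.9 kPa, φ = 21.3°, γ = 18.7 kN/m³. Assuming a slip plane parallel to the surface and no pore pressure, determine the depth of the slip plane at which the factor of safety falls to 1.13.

z = 8.06 m

Setting FS = 1.13 in FS = [c + γz cos²β tanφ] / [γz sinβ cosβ] and solving for z:
z = c / [γ cosβ (FS·sinβ − cosβ·tanφ)]
  = 19.9 / [18.7·cos26.1°·(1.13·sin26.1° − cos26.1°·tan21.3°)]
  = 19.9 / [18.7·0.8980·(1.13·0.4399 − 0.8980·0.3899)]
  = 19.9 / 2.4687 = 8.061 m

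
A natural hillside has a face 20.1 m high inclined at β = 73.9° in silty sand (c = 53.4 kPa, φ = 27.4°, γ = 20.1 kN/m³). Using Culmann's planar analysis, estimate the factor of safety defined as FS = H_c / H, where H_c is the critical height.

H_c = (4c/γ) · sinβ cosφ / [1 − cos(β − φ)]
    = (4·53.4/20.1) · sin73.9°·cos27.4° / [1 − cos46.5°]
    = 10.627 · 0.8530 / 0.3116 = 29.09 m
FS = H_c / H = 29.09 / 20.1 = 1.447

FS = 1.45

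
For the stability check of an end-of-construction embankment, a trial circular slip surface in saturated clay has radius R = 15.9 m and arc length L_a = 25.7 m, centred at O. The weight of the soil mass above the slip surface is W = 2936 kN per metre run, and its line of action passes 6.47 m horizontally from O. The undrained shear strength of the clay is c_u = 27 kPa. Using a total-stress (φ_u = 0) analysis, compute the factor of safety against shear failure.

Taking moments about the centre O, the resisting moment is provided by the undrained shear strength acting along the arc:
M_R = c_u·L_a·R = 27·25.70·15.9 = 11033.0 kN·m/m
M_D = W·d = 2936·6.47 = 18995.9 kN·m/m
FS = M_R / M_D = 11033.0 / 18995.9 = 0.581

FS = 0.58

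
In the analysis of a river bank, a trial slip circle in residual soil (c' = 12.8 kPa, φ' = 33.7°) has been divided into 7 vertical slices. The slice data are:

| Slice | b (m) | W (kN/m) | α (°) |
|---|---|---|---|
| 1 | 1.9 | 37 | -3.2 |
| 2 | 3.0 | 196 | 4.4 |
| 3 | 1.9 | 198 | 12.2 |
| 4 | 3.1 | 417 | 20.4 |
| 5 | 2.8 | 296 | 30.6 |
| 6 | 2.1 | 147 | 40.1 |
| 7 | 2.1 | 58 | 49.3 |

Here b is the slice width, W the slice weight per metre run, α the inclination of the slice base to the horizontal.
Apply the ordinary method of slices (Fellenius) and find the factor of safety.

FS = 2.17

Ordinary method of slices: FS = Σ[c'·Δl_i + (W_i cosα_i)·tanφ'] / Σ W_i sinα_i, with Δl_i = b_i / cosα_i.
Slice 1: Δl = 1.9/cos(-3.2°) = 1.903 m; N'_1 = 37·cos(-3.2°) = 36.9; c'Δl = 24.36; W sinα = -2.1
Slice 2: Δl = 3.0/cos4.4° = 3.009 m; N'_2 = 196·cos4.4° = 195.4; c'Δl = 38.51; W sinα = 15.0
Slice 3: Δl = 1.9/cos12.2° = 1.944 m; N'_3 = 198·cos12.2° = 193.5; c'Δl = 24.88; W sinα = 41.8
Slice 4: Δl = 3.1/cos20.4° = 3.307 m; N'_4 = 417·cos20.4° = 390.8; c'Δl = 42.34; W sinα = 145.4
Slice 5: Δl = 2.8/cos30.6° = 3.253 m; N'_5 = 296·cos30.6° = 254.8; c'Δl = 41.64; W sinα = 150.7
Slice 6: Δl = 2.1/cos40.1° = 2.745 m; N'_6 = 147·cos40.1° = 112.4; c'Δl = 35.14; W sinα = 94.7
Slice 7: Δl = 2.1/cos49.3° = 3.220 m; N'_7 = 58·cos49.3° = 37.8; c'Δl = 41.22; W sinα = 44.0
Σc'Δl = 248.1 kN/m; ΣN' = 1221.8 kN/m; ΣW sinα = 489.5 kN/m
Resisting = 248.1 + 1221.8·tan33.7° = 248.1 + 814.8 = 1062.9 kN/m
FS = 1062.9 / 489.5 = 2.171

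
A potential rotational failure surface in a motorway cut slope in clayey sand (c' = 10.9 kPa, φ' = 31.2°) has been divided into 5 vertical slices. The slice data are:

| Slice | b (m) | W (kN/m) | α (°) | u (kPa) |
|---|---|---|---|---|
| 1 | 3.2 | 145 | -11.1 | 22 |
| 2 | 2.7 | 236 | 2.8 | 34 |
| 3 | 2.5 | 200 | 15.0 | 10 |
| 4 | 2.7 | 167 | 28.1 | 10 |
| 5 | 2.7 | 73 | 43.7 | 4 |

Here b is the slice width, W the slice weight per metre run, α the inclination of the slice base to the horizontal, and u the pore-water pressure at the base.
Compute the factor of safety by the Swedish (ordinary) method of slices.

Ordinary method of slices: FS = Σ[c'·Δl_i + (W_i cosα_i − u_i·Δl_i)·tanφ'] / Σ W_i sinα_i, with Δl_i = b_i / cosα_i.
Slice 1: Δl = 3.2/cos(-11.1°) = 3.261 m; N'_1 = 145·cos(-11.1°) − 22·3.261 = 70.5; c'Δl = 35.54; W sinα = -27.9
Slice 2: Δl = 2.7/cos2.8° = 2.703 m; N'_2 = 236·cos2.8° − 34·2.703 = 143.8; c'Δl = 29.47; W sinα = 11.5
Slice 3: Δl = 2.5/cos15.0° = 2.588 m; N'_3 = 200·cos15.0° − 10·2.588 = 167.3; c'Δl = 28.21; W sinα = 51.8
Slice 4: Δl = 2.7/cos28.1° = 3.061 m; N'_4 = 167·cos28.1° − 10·3.061 = 116.7; c'Δl = 33.36; W sinα = 78.7
Slice 5: Δl = 2.7/cos43.7° = 3.735 m; N'_5 = 73·cos43.7° − 4·3.735 = 37.8; c'Δl = 40.71; W sinα = 50.4
Σc'Δl = 167.3 kN/m; ΣN' = 536.2 kN/m; ΣW sinα = 164.5 kN/m
Resisting = 167.3 + 536.2·tan31.2° = 167.3 + 324.7 = 492.0 kN/m
FS = 492.0 / 164.5 = 2.992

FS = 2.99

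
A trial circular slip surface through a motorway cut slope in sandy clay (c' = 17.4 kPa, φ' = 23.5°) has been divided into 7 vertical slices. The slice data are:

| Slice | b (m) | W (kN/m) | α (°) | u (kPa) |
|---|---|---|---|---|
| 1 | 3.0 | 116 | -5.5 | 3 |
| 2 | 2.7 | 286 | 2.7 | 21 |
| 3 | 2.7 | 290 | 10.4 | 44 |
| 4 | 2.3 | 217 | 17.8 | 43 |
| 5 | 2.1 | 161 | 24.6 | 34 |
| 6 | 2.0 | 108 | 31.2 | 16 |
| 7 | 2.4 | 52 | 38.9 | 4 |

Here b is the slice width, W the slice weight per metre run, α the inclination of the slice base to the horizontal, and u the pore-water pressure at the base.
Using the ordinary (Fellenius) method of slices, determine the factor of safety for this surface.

Ordinary method of slices: FS = Σ[c'·Δl_i + (W_i cosα_i − u_i·Δl_i)·tanφ'] / Σ W_i sinα_i, with Δl_i = b_i / cosα_i.
Slice 1: Δl = 3.0/cos(-5.5°) = 3.014 m; N'_1 = 116·cos(-5.5°) − 3·3.014 = 106.4; c'Δl = 52.44; W sinα = -11.1
Slice 2: Δl = 2.7/cos2.7° = 2.703 m; N'_2 = 286·cos2.7° − 21·2.703 = 228.9; c'Δl = 47.03; W sinα = 13.5
Slice 3: Δl = 2.7/cos10.4° = 2.745 m; N'_3 = 290·cos10.4° − 44·2.745 = 164.5; c'Δl = 47.76; W sinα = 52.4
Slice 4: Δl = 2.3/cos17.8° = 2.416 m; N'_4 = 217·cos17.8° − 43·2.416 = 102.7; c'Δl = 42.03; W sinα = 66.3
Slice 5: Δl = 2.1/cos24.6° = 2.310 m; N'_5 = 161·cos24.6° − 34·2.310 = 67.9; c'Δl = 40.19; W sinα = 67.0
Slice 6: Δl = 2.0/cos31.2° = 2.338 m; N'_6 = 108·cos31.2° − 16·2.338 = 55.0; c'Δl = 40.68; W sinα = 55.9
Slice 7: Δl = 2.4/cos38.9° = 3.084 m; N'_7 = 52·cos38.9° − 4·3.084 = 28.1; c'Δl = 53.66; W sinα = 32.7
Σc'Δl = 323.8 kN/m; ΣN' = 753.5 kN/m; ΣW sinα = 276.7 kN/m
Resisting = 323.8 + 753.5·tan23.5° = 323.8 + 327.6 = 651.4 kN/m
FS = 651.4 / 276.7 = 2.355

FS = 2.35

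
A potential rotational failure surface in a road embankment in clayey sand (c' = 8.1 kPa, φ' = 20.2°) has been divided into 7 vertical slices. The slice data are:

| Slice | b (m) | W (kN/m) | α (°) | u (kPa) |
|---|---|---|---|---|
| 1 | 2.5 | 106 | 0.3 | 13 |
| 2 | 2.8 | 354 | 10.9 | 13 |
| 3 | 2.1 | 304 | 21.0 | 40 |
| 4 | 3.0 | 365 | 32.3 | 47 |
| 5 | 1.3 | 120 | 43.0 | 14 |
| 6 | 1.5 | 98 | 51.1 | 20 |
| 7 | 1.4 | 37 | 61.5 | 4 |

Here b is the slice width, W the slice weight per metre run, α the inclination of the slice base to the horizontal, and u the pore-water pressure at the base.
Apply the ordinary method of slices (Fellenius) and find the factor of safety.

FS = 0.79

Ordinary method of slices: FS = Σ[c'·Δl_i + (W_i cosα_i − u_i·Δl_i)·tanφ'] / Σ W_i sinα_i, with Δl_i = b_i / cosα_i.
Slice 1: Δl = 2.5/cos0.3° = 2.500 m; N'_1 = 106·cos0.3° − 13·2.500 = 73.5; c'Δl = 20.25; W sinα = 0.6
Slice 2: Δl = 2.8/cos10.9° = 2.851 m; N'_2 = 354·cos10.9° − 13·2.851 = 310.5; c'Δl = 23.10; W sinα = 66.9
Slice 3: Δl = 2.1/cos21.0° = 2.249 m; N'_3 = 304·cos21.0° − 40·2.249 = 193.8; c'Δl = 18.22; W sinα = 108.9
Slice 4: Δl = 3.0/cos32.3° = 3.549 m; N'_4 = 365·cos32.3° − 47·3.549 = 141.7; c'Δl = 28.75; W sinα = 195.0
Slice 5: Δl = 1.3/cos43.0° = 1.778 m; N'_5 = 120·cos43.0° − 14·1.778 = 62.9; c'Δl = 14.40; W sinα = 81.8
Slice 6: Δl = 1.5/cos51.1° = 2.389 m; N'_6 = 98·cos51.1° − 20·2.389 = 13.8; c'Δl = 19.35; W sinα = 76.3
Slice 7: Δl = 1.4/cos61.5° = 2.934 m; N'_7 = 37·cos61.5° − 4·2.934 = 5.9; c'Δl = 23.77; W sinα = 32.5
Σc'Δl = 147.8 kN/m; ΣN' = 802.1 kN/m; ΣW sinα = 562.1 kN/m
Resisting = 147.8 + 802.1·tan20.2° = 147.8 + 295.1 = 443.0 kN/m
FS = 443.0 / 562.1 = 0.788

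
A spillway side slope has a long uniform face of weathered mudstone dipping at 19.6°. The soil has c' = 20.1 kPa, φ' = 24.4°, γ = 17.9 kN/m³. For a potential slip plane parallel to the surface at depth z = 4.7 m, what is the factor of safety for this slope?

For an infinite slope with a slip plane parallel to the surface (no pore pressure): FS = [c' + γz cos²β tanφ'] / [γz sinβ cosβ].
γz = 17.9·4.7 = 84.13 kN/m²
Numerator = 20.1 + 84.13·cos²19.6°·tan24.4° = 20.1 + 84.13·0.8875·0.4536 = 53.969 kPa
Denominator = 84.13·sin19.6°·cos19.6° = 84.13·0.3355·0.9421 = 26.586 kPa
FS = 53.969 / 26.586 = 2.030

FS = 2.03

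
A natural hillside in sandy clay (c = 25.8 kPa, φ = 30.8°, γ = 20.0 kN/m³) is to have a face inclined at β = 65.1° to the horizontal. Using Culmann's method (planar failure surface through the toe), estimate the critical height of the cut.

H_c = 23.12 m

Culmann's analysis gives the critical failure plane at α_cr = (β + φ)/2 = (65.1 + 30.8)/2 = 47.9°, and the critical height
H_c = (4c/γ) · sinβ cosφ / [1 − cos(β − φ)]
    = (4·25.8/20.0) · sin65.1°·cos30.8° / [1 − cos(34.3°)]
    = 5.160 · 0.9070·0.8590 / [1 − 0.8261]
    = 5.160 · 0.7791 / 0.1739
    = 23.12 m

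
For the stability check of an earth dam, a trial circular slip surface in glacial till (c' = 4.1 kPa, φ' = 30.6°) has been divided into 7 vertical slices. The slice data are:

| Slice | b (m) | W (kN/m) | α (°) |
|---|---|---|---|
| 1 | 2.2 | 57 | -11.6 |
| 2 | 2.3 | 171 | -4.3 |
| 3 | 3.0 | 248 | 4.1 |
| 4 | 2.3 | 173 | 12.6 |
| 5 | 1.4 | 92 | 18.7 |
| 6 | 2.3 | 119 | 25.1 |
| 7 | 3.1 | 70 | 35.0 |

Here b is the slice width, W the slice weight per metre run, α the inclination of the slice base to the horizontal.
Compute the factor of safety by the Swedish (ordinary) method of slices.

Ordinary method of slices: FS = Σ[c'·Δl_i + (W_i cosα_i)·tanφ'] / Σ W_i sinα_i, with Δl_i = b_i / cosα_i.
Slice 1: Δl = 2.2/cos(-11.6°) = 2.246 m; N'_1 = 57·cos(-11.6°) = 55.8; c'Δl = 9.21; W sinα = -11.5
Slice 2: Δl = 2.3/cos(-4.3°) = 2.306 m; N'_2 = 171·cos(-4.3°) = 170.5; c'Δl = 9.46; W sinα = -12.8
Slice 3: Δl = 3.0/cos4.1° = 3.008 m; N'_3 = 248·cos4.1° = 247.4; c'Δl = 12.33; W sinα = 17.7
Slice 4: Δl = 2.3/cos12.6° = 2.357 m; N'_4 = 173·cos12.6° = 168.8; c'Δl = 9.66; W sinα = 37.7
Slice 5: Δl = 1.4/cos18.7° = 1.478 m; N'_5 = 92·cos18.7° = 87.1; c'Δl = 6.06; W sinα = 29.5
Slice 6: Δl = 2.3/cos25.1° = 2.540 m; N'_6 = 119·cos25.1° = 107.8; c'Δl = 10.41; W sinα = 50.5
Slice 7: Δl = 3.1/cos35.0° = 3.784 m; N'_7 = 70·cos35.0° = 57.3; c'Δl = 15.52; W sinα = 40.2
Σc'Δl = 72.6 kN/m; ΣN' = 894.8 kN/m; ΣW sinα = 151.3 kN/m
Resisting = 72.6 + 894.8·tan30.6° = 72.6 + 529.2 = 601.8 kN/m
FS = 601.8 / 151.3 = 3.977

FS = 3.98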